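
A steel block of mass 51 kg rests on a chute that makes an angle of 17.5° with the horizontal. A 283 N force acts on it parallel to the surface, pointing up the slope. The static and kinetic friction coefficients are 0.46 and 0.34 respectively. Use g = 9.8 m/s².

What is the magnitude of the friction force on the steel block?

Perpendicular to the surface, N = m g cos θ = 51·9.8·cos 17.5° = 476.7 N.
For equilibrium along the incline the friction force must supply f = m g sin θ − P = 150.3 − 283 = -132.7 N (positive meaning up-slope).
Static friction can supply at most μ_s N = 219.3 N.
Since |-132.7| ≤ 219.3 N, the steel block remains in static equilibrium and friction takes exactly the required value.

f ≈ 133 N (down the incline)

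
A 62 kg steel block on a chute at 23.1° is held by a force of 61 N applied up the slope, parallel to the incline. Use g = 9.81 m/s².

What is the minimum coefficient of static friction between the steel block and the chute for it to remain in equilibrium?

μ_s,min ≈ 0.318

N = m g cos θ = 559.5 N.
Friction must make up the shortfall along the incline: f = m g sin θ − P = 238.6 − 61 = 177.6 N.
At the threshold f = μ_s N, so μ_s,min = 177.6/559.5 = 0.318.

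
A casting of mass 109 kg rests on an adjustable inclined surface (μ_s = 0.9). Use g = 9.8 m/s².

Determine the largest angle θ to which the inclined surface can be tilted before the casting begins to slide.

At the slip threshold, m g sin θ = μ_s · m g cos θ, so tan θ = μ_s.
θ_max = arctan(0.9) = 42°.

θ_max ≈ 42°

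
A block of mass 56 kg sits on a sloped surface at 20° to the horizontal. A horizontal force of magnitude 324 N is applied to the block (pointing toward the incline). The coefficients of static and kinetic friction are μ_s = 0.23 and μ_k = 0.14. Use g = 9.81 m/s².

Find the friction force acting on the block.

Resolve perpendicular to the incline: N = m g cos θ + P sin θ = 56×9.81×cos 20° + 324×sin 20° = 627 N.
Parallel to the incline: P cos θ − m g sin θ = 304.5 − 187.9 = 116.6 N; the friction needed to balance this is 116.6 N acting down the slope.
The limit of static friction is μ_s N = 144.2 N.
|f_req| = 116.6 ≤ 144.2 N → the block is in equilibrium; friction equals the required value.

f ≈ 117 N (down the incline)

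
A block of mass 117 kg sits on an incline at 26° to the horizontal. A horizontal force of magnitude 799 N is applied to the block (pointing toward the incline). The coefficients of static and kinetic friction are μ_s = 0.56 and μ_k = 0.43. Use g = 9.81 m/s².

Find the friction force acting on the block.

Resolve perpendicular to the incline: N = m g cos θ + P sin θ = 117×9.81×cos 26° + 799×sin 26° = 1382 N.
Along the incline, the net driving force (taking up-slope positive) is P cos θ − m g sin θ = 718.1 − 503.1 = 215 N, so equilibrium requires friction f = -215 N (down-slope).
The limit of static friction is μ_s N = 773.8 N.
Since 215 N is within the 773.8 N limit, the block stays put and friction is exactly 215 N.

f ≈ 215 N (down the incline)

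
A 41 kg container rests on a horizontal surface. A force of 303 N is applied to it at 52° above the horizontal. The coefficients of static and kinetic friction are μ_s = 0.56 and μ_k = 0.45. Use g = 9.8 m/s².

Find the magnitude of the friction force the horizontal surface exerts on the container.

Vertical equilibrium gives N = m g − P sin α = 163 N.
For equilibrium, f = P cos α = 303×cos 52° = 186.5 N.
The static-friction limit is μ_s N = 91.3 N.
The required friction exceeds μ_s N, so the container moves and f = μ_k N = 73.4 N.

f ≈ 73.4 N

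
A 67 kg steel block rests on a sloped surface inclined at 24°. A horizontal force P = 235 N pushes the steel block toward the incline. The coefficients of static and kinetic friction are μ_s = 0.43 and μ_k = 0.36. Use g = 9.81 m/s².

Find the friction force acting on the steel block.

f ≈ 52.7 N (up the incline)

Normal direction: N = m g cos θ + P sin θ = 696 N.
Parallel to the incline: P cos θ − m g sin θ = 214.7 − 267.3 = -52.65 N; the friction needed to balance this is 52.65 N acting up the slope.
Maximum static friction: μ_s N = 0.43 × 696 = 299.3 N.
Since 52.65 N is within the 299.3 N limit, the steel block stays put and friction is exactly 52.7 N.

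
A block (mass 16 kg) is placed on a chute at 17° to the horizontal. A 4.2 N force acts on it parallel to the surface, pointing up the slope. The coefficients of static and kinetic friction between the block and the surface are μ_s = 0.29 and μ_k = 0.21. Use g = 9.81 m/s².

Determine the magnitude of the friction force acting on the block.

f ≈ 41.7 N (up the incline)

Perpendicular to the surface, N = m g cos θ = 16·9.81·cos 17° = 150.1 N.
Parallel to the incline, ΣF = 0 gives f = m g sin θ − P = 45.89 − 4.2 = 41.69 N (up-slope positive).
The static-friction ceiling is μ_s N = 0.29 × 150.1 = 43.53 N.
Since |41.69| ≤ 43.53 N, static friction is sufficient; f equals the required value, not μ_s N.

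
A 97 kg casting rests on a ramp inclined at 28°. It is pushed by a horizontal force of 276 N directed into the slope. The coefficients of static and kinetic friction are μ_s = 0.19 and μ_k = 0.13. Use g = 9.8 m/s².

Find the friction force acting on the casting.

The horizontal push has a component P sin θ into the surface, so N = m g cos θ + P sin θ = 839.3 + 129.6 = 968.9 N.
Parallel to the incline: P cos θ − m g sin θ = 243.7 − 446.3 = -202.6 N; the friction needed to balance this is 202.6 N acting up the slope.
The limit of static friction is μ_s N = 184.1 N.
The required 202.6 N exceeds the static limit, so the casting slides down-slope and f = μ_k N = 0.13×968.9 = 126 N.

f ≈ 126 N (up the incline)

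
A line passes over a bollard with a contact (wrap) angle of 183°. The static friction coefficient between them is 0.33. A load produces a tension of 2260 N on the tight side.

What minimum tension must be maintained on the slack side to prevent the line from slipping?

T_min ≈ 788 N

Capstan equation at impending slip: T_tight/T_slack = e^{μβ}.
β = 183° = 3.194 rad; e^{μβ} = e^{0.33×3.194} = 2.869.
T_slack = T_tight / e^{μβ} = 2260 / 2.869 = 788 N.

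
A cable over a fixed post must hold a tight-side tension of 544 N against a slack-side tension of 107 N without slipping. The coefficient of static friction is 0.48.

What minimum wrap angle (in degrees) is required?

T₂/T₁ = e^{μβ} → β = ln(T₂/T₁)/μ.
β = ln(544/107)/0.48 = 1.626/0.48 = 3.388 rad.
In degrees: β = 3.388 × 180/π = 194°.

β_min ≈ 194°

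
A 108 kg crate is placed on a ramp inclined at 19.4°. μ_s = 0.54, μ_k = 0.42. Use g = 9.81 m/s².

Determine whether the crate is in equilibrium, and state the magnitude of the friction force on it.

N = m g cos θ = 999 N.
Down-slope weight component: m g sin θ = 352 N.
μ_s N = 540 N.
352 ≤ 540 N, so it stays put; friction = 352 N.

f ≈ 352 N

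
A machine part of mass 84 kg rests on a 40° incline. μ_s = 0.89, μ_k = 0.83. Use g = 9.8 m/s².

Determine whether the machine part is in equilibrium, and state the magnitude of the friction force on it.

f ≈ 529 N

N = m g cos θ = 631 N.
Down-slope weight component: m g sin θ = 529 N.
μ_s N = 561 N.
529 ≤ 561 N, so it stays put; friction = 529 N.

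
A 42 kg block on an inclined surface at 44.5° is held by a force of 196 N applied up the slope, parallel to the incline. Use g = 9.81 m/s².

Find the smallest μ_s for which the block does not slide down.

N = m g cos θ = 293.9 N.
Friction must make up the shortfall along the incline: f = m g sin θ − P = 288.8 − 196 = 92.79 N.
At the threshold f = μ_s N, so μ_s,min = 92.79/293.9 = 0.316.

μ_s,min ≈ 0.316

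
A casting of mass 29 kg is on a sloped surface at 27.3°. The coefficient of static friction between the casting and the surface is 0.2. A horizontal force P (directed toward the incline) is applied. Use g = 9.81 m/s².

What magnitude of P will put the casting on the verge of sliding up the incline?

At impending motion up the slope, friction acts down-slope at its limit: f = μ_s N.
Perpendicular to the incline: N = m g cos θ + P sin θ.
Along the incline: P cos θ = m g sin θ + μ_s N = m g sin θ + μ_s (m g cos θ + P sin θ).
Solving, P (cos θ − μ_s sin θ) = m g (sin θ + μ_s cos θ), so P = 29×9.81×(sin 27.3° + 0.2 cos 27.3°)/(cos 27.3° − 0.2 sin 27.3°) = 284×0.6364/0.7969 = 227 N.

P ≈ 227 N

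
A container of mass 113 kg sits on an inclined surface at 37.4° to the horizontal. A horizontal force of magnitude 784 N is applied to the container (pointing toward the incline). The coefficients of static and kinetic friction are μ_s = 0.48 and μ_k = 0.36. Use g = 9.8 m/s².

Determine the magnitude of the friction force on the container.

f ≈ 49.8 N (up the incline)

The horizontal push has a component P sin θ into the surface, so N = m g cos θ + P sin θ = 879.7 + 476.2 = 1356 N.
Along the incline, the net driving force (taking up-slope positive) is P cos θ − m g sin θ = 622.8 − 672.6 = -49.79 N, so equilibrium requires friction f = 49.79 N (up-slope).
Maximum static friction: μ_s N = 0.48 × 1356 = 650.8 N.
Since 49.79 N is within the 650.8 N limit, the container stays put and friction is exactly 49.8 N.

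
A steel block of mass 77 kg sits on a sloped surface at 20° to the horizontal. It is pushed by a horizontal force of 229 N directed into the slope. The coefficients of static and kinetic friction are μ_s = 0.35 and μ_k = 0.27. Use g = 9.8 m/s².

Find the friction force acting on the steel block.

Resolve perpendicular to the incline: N = m g cos θ + P sin θ = 77×9.8×cos 20° + 229×sin 20° = 787.4 N.
Parallel to the incline: P cos θ − m g sin θ = 215.2 − 258.1 = -42.9 N; the friction needed to balance this is 42.9 N acting up the slope.
The limit of static friction is μ_s N = 275.6 N.
|f_req| = 42.9 ≤ 275.6 N → the steel block is in equilibrium; friction equals the required value.

f ≈ 42.9 N (up the incline)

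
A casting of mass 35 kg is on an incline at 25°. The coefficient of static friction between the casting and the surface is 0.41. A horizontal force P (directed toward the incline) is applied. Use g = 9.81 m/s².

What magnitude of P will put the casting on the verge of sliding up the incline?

At impending motion up the slope, friction acts down-slope at its limit: f = μ_s N.
Perpendicular to the incline: N = m g cos θ + P sin θ.
Along the incline: P cos θ = m g sin θ + μ_s N = m g sin θ + μ_s (m g cos θ + P sin θ).
Solving, P (cos θ − μ_s sin θ) = m g (sin θ + μ_s cos θ), so P = 35×9.81×(sin 25° + 0.41 cos 25°)/(cos 25° − 0.41 sin 25°) = 343×0.7942/0.733 = 372 N.

P ≈ 372 N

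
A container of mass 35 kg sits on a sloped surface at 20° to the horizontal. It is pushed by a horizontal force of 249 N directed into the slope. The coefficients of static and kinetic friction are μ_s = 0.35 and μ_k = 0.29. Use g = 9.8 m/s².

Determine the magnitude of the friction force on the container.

f ≈ 117 N (down the incline)

Normal direction: N = m g cos θ + P sin θ = 407.5 N.
Along the incline, the net driving force (taking up-slope positive) is P cos θ − m g sin θ = 234 − 117.3 = 116.7 N, so equilibrium requires friction f = -116.7 N (down-slope).
Maximum static friction: μ_s N = 0.35 × 407.5 = 142.6 N.
Since 116.7 N is within the 142.6 N limit, the container stays put and friction is exactly 117 N.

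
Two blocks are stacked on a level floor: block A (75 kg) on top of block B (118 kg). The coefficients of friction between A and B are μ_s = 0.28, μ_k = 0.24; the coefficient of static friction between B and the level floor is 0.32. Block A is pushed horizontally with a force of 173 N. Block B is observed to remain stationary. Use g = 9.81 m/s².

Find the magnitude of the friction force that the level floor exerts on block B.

The normal force B exerts on A is simply A's weight, N₁ = 735.8 N.
So the A–B interface can sustain at most μ_s N₁ = 206 N of static friction.
Since P = 173 N ≤ 206 N, A does not slip on B; friction on A equals P = 173 N.
B experiences an equal 173 N forward from A (third law). B is in equilibrium, so the floor supplies f₂ = 173 N of static friction (limit μ_s(m_A+m_B)g = 605.9 N, not exceeded).

f ≈ 173 N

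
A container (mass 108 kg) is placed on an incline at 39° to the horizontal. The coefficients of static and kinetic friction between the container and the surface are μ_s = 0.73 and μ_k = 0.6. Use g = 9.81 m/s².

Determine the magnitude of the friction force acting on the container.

f ≈ 494 N (up the incline)

The normal reaction is N = m g cos θ = 823.4 N.
Along the slope the weight component is m g sin θ = 666.8 N; friction must supply exactly this, acting up-slope.
Maximum static friction available: μ_s N = 0.73 × 823.4 = 601.1 N.
|666.8| exceeds 601.1 N, so the container slips down-slope; friction is kinetic, f = μ_k N = 0.6×823.4 = 494 N.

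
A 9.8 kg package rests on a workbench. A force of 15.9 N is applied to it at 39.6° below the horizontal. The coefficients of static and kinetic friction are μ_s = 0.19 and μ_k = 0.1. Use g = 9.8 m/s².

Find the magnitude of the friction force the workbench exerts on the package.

f ≈ 12.3 N

Vertical equilibrium gives N = m g + P sin α = 106.2 N.
For equilibrium, f = P cos α = 15.9×cos 39.6° = 12.25 N.
The static-friction limit is μ_s N = 20.17 N.
12.25 ≤ 20.17 N → static; friction equals the required 12.3 N.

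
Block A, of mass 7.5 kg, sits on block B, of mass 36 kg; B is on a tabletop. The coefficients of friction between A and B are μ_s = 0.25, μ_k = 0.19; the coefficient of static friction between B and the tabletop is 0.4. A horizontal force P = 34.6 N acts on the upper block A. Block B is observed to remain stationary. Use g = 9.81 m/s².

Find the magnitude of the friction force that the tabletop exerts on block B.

The normal force B exerts on A is simply A's weight, N₁ = 73.58 N.
So the A–B interface can sustain at most μ_s N₁ = 18.39 N of static friction.
P = 34.6 N exceeds that limit, so A slips over B and the interface friction becomes kinetic: f₁ = μ_k N₁ = 0.19×73.58 = 14 N.
By Newton's third law B feels 14 N forward from A. With B stationary, the floor's static friction on B balances it: f₂ = 14 N (well within μ_s(m_A+m_B)g = 170.7 N).

f ≈ 14 N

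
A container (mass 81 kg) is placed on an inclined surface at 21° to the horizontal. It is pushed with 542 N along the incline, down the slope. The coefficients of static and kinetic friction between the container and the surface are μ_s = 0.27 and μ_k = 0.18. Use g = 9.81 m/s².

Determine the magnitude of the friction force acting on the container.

f ≈ 134 N (up the incline)

Normal force: N = m g cos θ = 81 × 9.81 × cos 21° = 741.8 N.
The friction needed for equilibrium is m g sin θ + P = 284.8 + 542 = 826.8 N, measured positive up-slope.
Maximum static friction available: μ_s N = 0.27 × 741.8 = 200.3 N.
|826.8| exceeds 200.3 N, so the container slips down-slope; friction is kinetic, f = μ_k N = 0.18×741.8 = 134 N.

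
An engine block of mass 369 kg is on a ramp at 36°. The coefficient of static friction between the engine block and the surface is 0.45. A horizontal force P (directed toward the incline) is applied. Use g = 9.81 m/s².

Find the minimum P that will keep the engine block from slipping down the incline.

The engine block tends to slide down (tan θ > μ_s), so at the point of impending slip friction acts up-slope at its limit: f = μ_s N.
Perpendicular to the incline: N = m g cos θ + P sin θ.
Along the incline: P cos θ + μ_s N = m g sin θ, i.e. P cos θ + μ_s (m g cos θ + P sin θ) = m g sin θ.
Solving, P (cos θ + μ_s sin θ) = m g (sin θ − μ_s cos θ), so P = 3620×0.2237/1.074 = 754 N.

P_min ≈ 754 N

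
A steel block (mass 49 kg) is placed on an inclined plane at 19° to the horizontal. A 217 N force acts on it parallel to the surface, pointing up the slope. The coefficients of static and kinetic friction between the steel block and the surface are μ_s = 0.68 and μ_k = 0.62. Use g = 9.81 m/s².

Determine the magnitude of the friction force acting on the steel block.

Perpendicular to the surface, N = m g cos θ = 49·9.81·cos 19° = 454.5 N.
Parallel to the incline, ΣF = 0 gives f = m g sin θ − P = 156.5 − 217 = -60.5 N (up-slope positive).
Maximum static friction available: μ_s N = 0.68 × 454.5 = 309.1 N.
Since |-60.5| ≤ 309.1 N, the steel block remains in static equilibrium and friction takes exactly the required value.

f ≈ 60.5 N (down the incline)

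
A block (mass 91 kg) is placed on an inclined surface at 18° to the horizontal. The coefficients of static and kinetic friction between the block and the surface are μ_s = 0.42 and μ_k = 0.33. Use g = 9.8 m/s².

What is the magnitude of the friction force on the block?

Normal force: N = m g cos θ = 91 × 9.8 × cos 18° = 848.2 N.
For equilibrium along the incline, friction must balance the weight component: f = m g sin θ = 275.6 N up the slope.
The static-friction ceiling is μ_s N = 0.42 × 848.2 = 356.2 N.
Since |275.6| ≤ 356.2 N, the block remains in static equilibrium and friction takes exactly the required value.

f ≈ 276 N (up the incline)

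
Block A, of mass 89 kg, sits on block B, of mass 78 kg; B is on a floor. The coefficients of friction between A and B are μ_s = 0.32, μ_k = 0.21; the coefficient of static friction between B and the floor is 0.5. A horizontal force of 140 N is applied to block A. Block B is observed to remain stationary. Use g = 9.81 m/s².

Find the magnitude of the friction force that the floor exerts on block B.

f ≈ 140 N

Between the blocks, N₁ = m_A g = 873.1 N.
Maximum static friction on A from B: μ_s N₁ = 0.32×873.1 = 279.4 N.
P = 140 N is within that limit, so A and B move together (both at rest); the A–B friction is simply f₁ = P = 140 N.
By Newton's third law B feels 140 N forward from A. With B stationary, the floor's static friction on B balances it: f₂ = 140 N (well within μ_s(m_A+m_B)g = 819.1 N).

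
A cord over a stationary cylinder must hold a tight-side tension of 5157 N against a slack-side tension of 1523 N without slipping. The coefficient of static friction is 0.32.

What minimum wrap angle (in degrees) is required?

β_min ≈ 218°

T₂/T₁ = e^{μβ} → β = ln(T₂/T₁)/μ.
β = ln(5157/1523)/0.32 = 1.22/0.32 = 3.811 rad.
In degrees: β = 3.811 × 180/π = 218°.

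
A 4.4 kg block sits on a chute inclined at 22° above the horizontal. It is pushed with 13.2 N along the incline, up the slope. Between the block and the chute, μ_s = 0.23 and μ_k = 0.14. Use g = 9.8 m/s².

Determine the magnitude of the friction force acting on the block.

f ≈ 2.95 N (up the incline)

Perpendicular to the surface, N = m g cos θ = 4.4·9.8·cos 22° = 39.98 N.
The friction needed for equilibrium is m g sin θ − P = 16.15 − 13.2 = 2.953 N, measured positive up-slope.
Maximum static friction available: μ_s N = 0.23 × 39.98 = 9.195 N.
Since |2.953| ≤ 9.195 N, static friction is sufficient; f equals the required value, not μ_s N.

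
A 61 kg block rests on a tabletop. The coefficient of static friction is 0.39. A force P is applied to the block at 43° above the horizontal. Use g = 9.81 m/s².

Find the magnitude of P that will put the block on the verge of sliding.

N = m g − P sin α (the pull lifts the block).
At impending slip, P cos α = μ_s N = μ_s (m g − P sin α).
Solving: P (cos α + μ_s sin α) = μ_s m g → P = 0.39×598/(cos 43° + 0.39 sin 43°) = 233/0.9973 = 234 N.

P ≈ 234 N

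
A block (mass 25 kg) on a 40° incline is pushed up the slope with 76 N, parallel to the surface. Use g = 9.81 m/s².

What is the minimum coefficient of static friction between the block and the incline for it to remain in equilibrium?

μ_s,min ≈ 0.435

N = m g cos θ = 187.9 N.
Friction must make up the shortfall along the incline: f = m g sin θ − P = 157.6 − 76 = 81.64 N.
At the threshold f = μ_s N, so μ_s,min = 81.64/187.9 = 0.435.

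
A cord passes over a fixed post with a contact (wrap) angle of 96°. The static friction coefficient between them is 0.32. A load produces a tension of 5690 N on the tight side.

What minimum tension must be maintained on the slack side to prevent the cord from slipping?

T_min ≈ 3330 N

Capstan equation at impending slip: T_tight/T_slack = e^{μβ}.
β = 96° = 1.676 rad; e^{μβ} = e^{0.32×1.676} = 1.709.
T_slack = T_tight / e^{μβ} = 5690 / 1.709 = 3330 N.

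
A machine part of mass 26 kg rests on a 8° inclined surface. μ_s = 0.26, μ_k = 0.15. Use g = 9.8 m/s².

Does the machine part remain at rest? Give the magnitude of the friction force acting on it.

f ≈ 35.5 N

N = m g cos θ = 252 N.
Down-slope weight component: m g sin θ = 35.5 N.
μ_s N = 65.6 N.
35.5 ≤ 65.6 N, so it stays put; friction = 35.5 N.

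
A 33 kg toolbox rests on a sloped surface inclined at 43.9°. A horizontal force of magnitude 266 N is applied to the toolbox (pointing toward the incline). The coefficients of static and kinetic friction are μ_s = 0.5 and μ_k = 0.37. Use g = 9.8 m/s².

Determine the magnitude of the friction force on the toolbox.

Resolve perpendicular to the incline: N = m g cos θ + P sin θ = 33×9.8×cos 43.9° + 266×sin 43.9° = 417.5 N.
Along the incline, the net driving force (taking up-slope positive) is P cos θ − m g sin θ = 191.7 − 224.2 = -32.58 N, so equilibrium requires friction f = 32.58 N (up-slope).
The limit of static friction is μ_s N = 208.7 N.
|f_req| = 32.58 ≤ 208.7 N → the toolbox is in equilibrium; friction equals the required value.

f ≈ 32.6 N (up the incline)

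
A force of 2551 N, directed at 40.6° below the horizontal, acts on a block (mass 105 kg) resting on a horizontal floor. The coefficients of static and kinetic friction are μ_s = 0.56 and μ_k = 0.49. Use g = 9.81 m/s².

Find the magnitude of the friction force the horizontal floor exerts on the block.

N = m g + P sin α = 1030 + 2551×sin 40.6° = 2690 N.
Horizontally, friction must balance P cos α = 1937 N.
μ_s N = 0.56 × 2690 = 1506 N.
1937 > 1506 N → the block slides; f = μ_k N = 0.49×2690 = 1320 N.

f ≈ 1320 N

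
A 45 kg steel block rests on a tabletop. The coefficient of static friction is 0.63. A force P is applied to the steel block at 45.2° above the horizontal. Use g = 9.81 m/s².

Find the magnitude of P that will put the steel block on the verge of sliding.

P ≈ 241 N

N = m g − P sin α (the pull lifts the steel block).
At impending slip, P cos α = μ_s N = μ_s (m g − P sin α).
Solving: P (cos α + μ_s sin α) = μ_s m g → P = 0.63×441/(cos 45.2° + 0.63 sin 45.2°) = 278/1.152 = 241 N.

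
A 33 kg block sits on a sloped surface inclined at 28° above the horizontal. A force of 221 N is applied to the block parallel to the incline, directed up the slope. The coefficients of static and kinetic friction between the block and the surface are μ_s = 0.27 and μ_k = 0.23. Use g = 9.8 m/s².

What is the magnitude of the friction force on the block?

f ≈ 69.2 N (down the incline)

Normal force: N = m g cos θ = 33 × 9.8 × cos 28° = 285.5 N.
The friction needed for equilibrium is m g sin θ − P = 151.8 − 221 = -69.17 N, measured positive up-slope.
Maximum static friction available: μ_s N = 0.27 × 285.5 = 77.1 N.
Since |-69.17| ≤ 77.1 N, static friction is sufficient; f equals the required value, not μ_s N.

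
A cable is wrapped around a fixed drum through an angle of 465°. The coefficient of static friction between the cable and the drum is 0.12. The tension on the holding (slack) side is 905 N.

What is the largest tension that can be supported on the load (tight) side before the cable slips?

T_max ≈ 2400 N

At impending slip the capstan equation gives T₂/T₁ = e^{μβ} with β in radians.
β = 465° × π/180 = 8.116 rad.
e^{μβ} = e^{0.12×8.116} = 2.648.
T₂ = T₁ · e^{μβ} = 905 × 2.648 = 2400 N.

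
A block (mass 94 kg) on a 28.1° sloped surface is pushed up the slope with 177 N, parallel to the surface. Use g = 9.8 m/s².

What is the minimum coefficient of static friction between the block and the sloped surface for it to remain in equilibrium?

μ_s,min ≈ 0.316

N = m g cos θ = 812.6 N.
Friction must make up the shortfall along the incline: f = m g sin θ − P = 433.9 − 177 = 256.9 N.
At the threshold f = μ_s N, so μ_s,min = 256.9/812.6 = 0.316.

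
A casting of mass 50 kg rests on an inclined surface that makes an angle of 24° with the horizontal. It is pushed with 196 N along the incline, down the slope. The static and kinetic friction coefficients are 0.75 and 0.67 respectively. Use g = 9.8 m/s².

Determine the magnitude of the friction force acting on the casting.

f ≈ 300 N (up the incline)

Normal force: N = m g cos θ = 50 × 9.8 × cos 24° = 447.6 N.
The friction needed for equilibrium is m g sin θ + P = 199.3 + 196 = 395.3 N, measured positive up-slope.
Static friction can supply at most μ_s N = 335.7 N.
|395.3| exceeds 335.7 N, so the casting slips down-slope; friction is kinetic, f = μ_k N = 0.67×447.6 = 300 N.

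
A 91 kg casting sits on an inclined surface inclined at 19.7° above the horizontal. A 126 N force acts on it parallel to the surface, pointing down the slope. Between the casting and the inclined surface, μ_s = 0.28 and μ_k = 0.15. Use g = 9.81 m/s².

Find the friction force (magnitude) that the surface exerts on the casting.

f ≈ 126 N (up the incline)

The normal reaction is N = m g cos θ = 840.5 N.
Parallel to the incline, ΣF = 0 gives f = m g sin θ + P = 300.9 + 126 = 426.9 N (up-slope positive).
Maximum static friction available: μ_s N = 0.28 × 840.5 = 235.3 N.
|426.9| exceeds 235.3 N, so the casting slips down-slope; friction is kinetic, f = μ_k N = 0.15×840.5 = 126 N.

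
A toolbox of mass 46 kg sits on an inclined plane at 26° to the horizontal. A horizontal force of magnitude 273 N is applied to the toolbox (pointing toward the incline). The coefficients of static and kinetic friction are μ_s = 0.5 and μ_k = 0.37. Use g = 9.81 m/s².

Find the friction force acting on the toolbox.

Normal direction: N = m g cos θ + P sin θ = 525.3 N.
Parallel to the incline: P cos θ − m g sin θ = 245.4 − 197.8 = 47.55 N; the friction needed to balance this is 47.55 N acting down the slope.
The limit of static friction is μ_s N = 262.6 N.
Since 47.55 N is within the 262.6 N limit, the toolbox stays put and friction is exactly 47.6 N.

f ≈ 47.6 N (down the incline)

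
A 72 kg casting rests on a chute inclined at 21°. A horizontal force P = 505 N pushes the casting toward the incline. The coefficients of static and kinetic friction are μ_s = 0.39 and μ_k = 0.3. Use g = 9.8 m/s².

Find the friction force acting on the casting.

f ≈ 219 N (down the incline)

Normal direction: N = m g cos θ + P sin θ = 839.7 N.
Parallel to the incline: P cos θ − m g sin θ = 471.5 − 252.9 = 218.6 N; the friction needed to balance this is 218.6 N acting down the slope.
Maximum static friction: μ_s N = 0.39 × 839.7 = 327.5 N.
|f_req| = 218.6 ≤ 327.5 N → the casting is in equilibrium; friction equals the required value.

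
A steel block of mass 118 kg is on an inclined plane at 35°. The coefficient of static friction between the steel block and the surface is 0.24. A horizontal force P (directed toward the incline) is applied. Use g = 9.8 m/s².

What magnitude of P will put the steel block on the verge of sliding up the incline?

P ≈ 1310 N

At impending motion up the slope, friction acts down-slope at its limit: f = μ_s N.
Perpendicular to the incline: N = m g cos θ + P sin θ.
Along the incline: P cos θ = m g sin θ + μ_s N = m g sin θ + μ_s (m g cos θ + P sin θ).
Solving, P (cos θ − μ_s sin θ) = m g (sin θ + μ_s cos θ), so P = 118×9.8×(sin 35° + 0.24 cos 35°)/(cos 35° − 0.24 sin 35°) = 1160×0.7702/0.6815 = 1310 N.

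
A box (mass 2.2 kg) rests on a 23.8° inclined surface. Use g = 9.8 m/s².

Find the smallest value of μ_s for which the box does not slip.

μ_s,min ≈ 0.441

At the slip threshold m g sin θ = μ_s m g cos θ, so μ_s,min = tan θ.
μ_s,min = tan 23.8° = 0.441.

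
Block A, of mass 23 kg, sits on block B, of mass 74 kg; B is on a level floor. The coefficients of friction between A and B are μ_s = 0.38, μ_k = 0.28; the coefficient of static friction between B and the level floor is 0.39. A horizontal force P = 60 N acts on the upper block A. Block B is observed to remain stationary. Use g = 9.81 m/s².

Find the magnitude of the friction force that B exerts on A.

Between the blocks, N₁ = m_A g = 225.6 N.
So the A–B interface can sustain at most μ_s N₁ = 85.74 N of static friction.
P = 60 N is within that limit, so A and B move together (both at rest); the A–B friction is simply f₁ = P = 60 N.
B experiences an equal 60 N forward from A (third law). B is in equilibrium, so the floor supplies f₂ = 60 N of static friction (limit μ_s(m_A+m_B)g = 371.1 N, not exceeded).

f ≈ 60 N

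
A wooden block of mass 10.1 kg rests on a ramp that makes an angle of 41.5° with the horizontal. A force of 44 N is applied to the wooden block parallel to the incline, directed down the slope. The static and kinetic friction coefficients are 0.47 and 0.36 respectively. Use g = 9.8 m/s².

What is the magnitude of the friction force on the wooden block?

Perpendicular to the surface, N = m g cos θ = 10.1·9.8·cos 41.5° = 74.13 N.
The friction needed for equilibrium is m g sin θ + P = 65.59 + 44 = 109.6 N, measured positive up-slope.
The static-friction ceiling is μ_s N = 0.47 × 74.13 = 34.84 N.
Since |109.6| > 34.84 N, static friction cannot hold it; the wooden block slides down the incline and kinetic friction applies: f = μ_k N = 0.36 × 74.13 = 26.7 N.

f ≈ 26.7 N (up the incline)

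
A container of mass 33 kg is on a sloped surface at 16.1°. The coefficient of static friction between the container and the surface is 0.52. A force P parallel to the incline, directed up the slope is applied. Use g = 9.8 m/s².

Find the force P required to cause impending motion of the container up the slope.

P ≈ 251 N

At impending motion up the slope, friction acts down-slope at its limit: f = μ_s N.
P is parallel to the surface, so N = m g cos θ = 311 N.
Along the incline: P = m g sin θ + μ_s N = 89.7 + 0.52×311 = 251 N.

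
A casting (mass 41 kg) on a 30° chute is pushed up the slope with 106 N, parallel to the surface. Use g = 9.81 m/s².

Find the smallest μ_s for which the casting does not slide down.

N = m g cos θ = 348.3 N.
Friction must make up the shortfall along the incline: f = m g sin θ − P = 201.1 − 106 = 95.1 N.
At the threshold f = μ_s N, so μ_s,min = 95.1/348.3 = 0.273.

μ_s,min ≈ 0.273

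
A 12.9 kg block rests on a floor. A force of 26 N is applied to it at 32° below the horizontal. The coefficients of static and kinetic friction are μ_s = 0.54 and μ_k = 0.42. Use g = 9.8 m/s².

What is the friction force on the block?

f ≈ 22 N

The vertical component of P adds to the normal force: N = m g + P sin α = 126.4 + 13.78 = 140.2 N.
Horizontally, friction must balance P cos α = 22.05 N.
μ_s N = 0.54 × 140.2 = 75.71 N.
Since 22.05 N does not exceed the limit, the block stays at rest and f = 22 N.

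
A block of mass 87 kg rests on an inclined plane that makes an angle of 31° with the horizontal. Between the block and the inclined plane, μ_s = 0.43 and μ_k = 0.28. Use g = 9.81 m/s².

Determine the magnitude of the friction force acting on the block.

Perpendicular to the surface, N = m g cos θ = 87·9.81·cos 31° = 731.6 N.
Along the slope the weight component is m g sin θ = 439.6 N; friction must supply exactly this, acting up-slope.
Static friction can supply at most μ_s N = 314.6 N.
|439.6| exceeds 314.6 N, so the block slips down-slope; friction is kinetic, f = μ_k N = 0.28×731.6 = 205 N.

f ≈ 205 N (up the incline)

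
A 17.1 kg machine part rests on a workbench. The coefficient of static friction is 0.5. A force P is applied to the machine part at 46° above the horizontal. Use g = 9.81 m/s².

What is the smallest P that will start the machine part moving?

N = m g − P sin α (the pull lifts the machine part).
At impending slip, P cos α = μ_s N = μ_s (m g − P sin α).
Solving: P (cos α + μ_s sin α) = μ_s m g → P = 0.5×168/(cos 46° + 0.5 sin 46°) = 83.9/1.054 = 79.6 N.

P ≈ 79.6 N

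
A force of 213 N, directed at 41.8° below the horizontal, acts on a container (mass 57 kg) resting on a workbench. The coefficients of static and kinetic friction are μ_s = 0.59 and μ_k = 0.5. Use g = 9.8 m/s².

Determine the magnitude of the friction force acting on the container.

The vertical component of P adds to the normal force: N = m g + P sin α = 558.6 + 142 = 700.6 N.
Horizontally, friction must balance P cos α = 158.8 N.
The static-friction limit is μ_s N = 413.3 N.
158.8 ≤ 413.3 N → static; friction equals the required 159 N.

f ≈ 159 N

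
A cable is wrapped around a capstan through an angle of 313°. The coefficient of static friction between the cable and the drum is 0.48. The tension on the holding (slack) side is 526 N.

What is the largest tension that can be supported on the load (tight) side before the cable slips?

At impending slip the capstan equation gives T₂/T₁ = e^{μβ} with β in radians.
β = 313° × π/180 = 5.463 rad.
e^{μβ} = e^{0.48×5.463} = 13.77.
T₂ = T₁ · e^{μβ} = 526 × 13.77 = 7240 N.

T_max ≈ 7240 N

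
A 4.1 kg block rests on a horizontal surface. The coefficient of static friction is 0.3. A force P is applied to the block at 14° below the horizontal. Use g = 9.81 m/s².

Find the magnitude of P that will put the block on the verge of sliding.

N = m g + P sin α (the push presses the block into the horizontal surface).
At impending slip, P cos α = μ_s N = μ_s (m g + P sin α).
Solving: P (cos α − μ_s sin α) = μ_s m g → P = 0.3×40.2/(cos 14° − 0.3 sin 14°) = 12.1/0.8977 = 13.4 N.

P ≈ 13.4 N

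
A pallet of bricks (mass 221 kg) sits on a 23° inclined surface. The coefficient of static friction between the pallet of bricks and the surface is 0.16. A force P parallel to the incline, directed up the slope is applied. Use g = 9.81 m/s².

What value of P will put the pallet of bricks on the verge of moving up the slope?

P ≈ 1170 N

At impending motion up the slope, friction acts down-slope at its limit: f = μ_s N.
P is parallel to the surface, so N = m g cos θ = 2000 N.
Along the incline: P = m g sin θ + μ_s N = 847 + 0.16×2000 = 1170 N.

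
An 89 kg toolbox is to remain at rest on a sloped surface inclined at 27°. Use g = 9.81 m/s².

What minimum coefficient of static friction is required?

μ_s,min ≈ 0.51

At the slip threshold m g sin θ = μ_s m g cos θ, so μ_s,min = tan θ.
μ_s,min = tan 27° = 0.51.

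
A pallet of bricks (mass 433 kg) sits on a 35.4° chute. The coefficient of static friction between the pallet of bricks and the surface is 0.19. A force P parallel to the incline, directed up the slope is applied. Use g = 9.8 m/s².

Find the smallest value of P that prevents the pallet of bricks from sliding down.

P_min ≈ 1800 N

The pallet of bricks tends to slide down (tan θ > μ_s), so at the point of impending slip friction acts up-slope at its limit: f = μ_s N.
P is parallel to the surface, so N = m g cos θ = 3460 N.
Along the incline: P + μ_s N = m g sin θ, so P = 2460 − 0.19×3460 = 1800 N.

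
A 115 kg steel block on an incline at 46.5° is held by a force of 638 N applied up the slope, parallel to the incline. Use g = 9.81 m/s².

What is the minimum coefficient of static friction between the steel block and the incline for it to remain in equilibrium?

N = m g cos θ = 776.6 N.
Friction must make up the shortfall along the incline: f = m g sin θ − P = 818.3 − 638 = 180.3 N.
At the threshold f = μ_s N, so μ_s,min = 180.3/776.6 = 0.232.

μ_s,min ≈ 0.232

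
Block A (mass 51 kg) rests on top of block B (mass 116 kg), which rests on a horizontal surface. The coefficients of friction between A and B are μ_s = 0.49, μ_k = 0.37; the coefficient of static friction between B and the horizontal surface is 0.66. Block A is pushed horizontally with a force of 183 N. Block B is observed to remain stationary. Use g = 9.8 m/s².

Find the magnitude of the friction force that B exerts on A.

f ≈ 183 N

The normal force B exerts on A is simply A's weight, N₁ = 499.8 N.
Maximum static friction on A from B: μ_s N₁ = 0.49×499.8 = 244.9 N.
Since P = 183 N ≤ 244.9 N, A does not slip on B; friction on A equals P = 183 N.
By Newton's third law B feels 183 N forward from A. With B stationary, the floor's static friction on B balances it: f₂ = 183 N (well within μ_s(m_A+m_B)g = 1080 N).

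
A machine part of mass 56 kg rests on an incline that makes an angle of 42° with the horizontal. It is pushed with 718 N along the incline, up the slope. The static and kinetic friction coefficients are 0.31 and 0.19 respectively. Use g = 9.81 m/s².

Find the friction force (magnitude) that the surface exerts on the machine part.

f ≈ 77.6 N (down the incline)

The normal reaction is N = m g cos θ = 408.3 N.
Parallel to the incline, ΣF = 0 gives f = m g sin θ − P = 367.6 − 718 = -350.4 N (up-slope positive).
Maximum static friction available: μ_s N = 0.31 × 408.3 = 126.6 N.
Since |-350.4| > 126.6 N, static friction cannot hold it; the machine part slides up the incline and kinetic friction applies: f = μ_k N = 0.19 × 408.3 = 77.6 N.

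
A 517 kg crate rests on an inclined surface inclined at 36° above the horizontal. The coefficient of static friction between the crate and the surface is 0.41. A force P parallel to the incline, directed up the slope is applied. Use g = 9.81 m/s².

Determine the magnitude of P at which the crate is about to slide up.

P ≈ 4660 N

At impending motion up the slope, friction acts down-slope at its limit: f = μ_s N.
P is parallel to the surface, so N = m g cos θ = 4100 N.
Along the incline: P = m g sin θ + μ_s N = 2980 + 0.41×4100 = 4660 N.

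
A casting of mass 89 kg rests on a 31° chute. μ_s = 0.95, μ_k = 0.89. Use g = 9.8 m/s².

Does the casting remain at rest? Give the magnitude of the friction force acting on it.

N = m g cos θ = 748 N.
Down-slope weight component: m g sin θ = 449 N.
μ_s N = 710 N.
449 ≤ 710 N, so it stays put; friction = 449 N.

f ≈ 449 N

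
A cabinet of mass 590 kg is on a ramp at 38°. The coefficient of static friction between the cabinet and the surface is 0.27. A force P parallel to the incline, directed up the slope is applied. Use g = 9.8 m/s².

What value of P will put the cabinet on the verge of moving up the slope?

At impending motion up the slope, friction acts down-slope at its limit: f = μ_s N.
P is parallel to the surface, so N = m g cos θ = 4560 N.
Along the incline: P = m g sin θ + μ_s N = 3560 + 0.27×4560 = 4790 N.

P ≈ 4790 N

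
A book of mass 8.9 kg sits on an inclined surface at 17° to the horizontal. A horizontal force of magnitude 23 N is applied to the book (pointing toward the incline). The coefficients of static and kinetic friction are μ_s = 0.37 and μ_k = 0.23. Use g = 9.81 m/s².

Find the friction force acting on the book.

f ≈ 3.53 N (up the incline)

Resolve perpendicular to the incline: N = m g cos θ + P sin θ = 8.9×9.81×cos 17° + 23×sin 17° = 90.22 N.
Parallel to the incline: P cos θ − m g sin θ = 22 − 25.53 = -3.532 N; the friction needed to balance this is 3.532 N acting up the slope.
Maximum static friction: μ_s N = 0.37 × 90.22 = 33.38 N.
|f_req| = 3.532 ≤ 33.38 N → the book is in equilibrium; friction equals the required value.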